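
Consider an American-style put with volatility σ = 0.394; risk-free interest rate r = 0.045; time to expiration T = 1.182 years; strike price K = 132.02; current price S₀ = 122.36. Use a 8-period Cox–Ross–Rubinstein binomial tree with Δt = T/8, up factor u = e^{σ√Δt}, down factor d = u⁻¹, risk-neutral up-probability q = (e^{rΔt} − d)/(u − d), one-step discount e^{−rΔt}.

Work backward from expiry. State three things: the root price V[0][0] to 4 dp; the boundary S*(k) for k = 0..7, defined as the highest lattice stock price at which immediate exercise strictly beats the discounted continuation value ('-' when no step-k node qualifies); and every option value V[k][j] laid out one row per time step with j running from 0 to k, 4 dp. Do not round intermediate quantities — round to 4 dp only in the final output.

price = 23.8192
boundary = - - - 77.6823 66.7651 77.6823 90.3846 105.1640
tree:
23.8192
32.3720 15.0346
42.6606 21.8559 7.9738
54.3377 30.8067 12.6202 3.1331
65.2549 41.8392 19.4762 5.4891 0.6661
74.6378 54.3377 29.0989 9.4919 1.2998 0.0000
82.7021 65.2549 41.6354 16.1426 2.5366 0.0000 0.0000
89.6331 74.6378 54.3377 26.8560 4.9501 0.0000 0.0000 0.0000
95.5900 82.7021 65.2549 41.6354 9.6600 0.0000 0.0000 0.0000 0.0000

params: Δt=0.14775 u=1.16352 d=0.85946 q=0.48415 e^(-rΔt)=0.99337
t_8 payoffs: 95.5900 82.7021 65.2549 41.6354 9.6600 0.0000 0.0000 0.0000 0.0000
t_7: node(7,0) S=42.3869 payoff=89.6331 vs cont=88.7582 → 89.6331 [stop]  node(7,1) S=57.3822 payoff=74.6378 vs cont=73.7630 → 74.6378 [stop]  node(7,2) S=77.6823 payoff=54.3377 vs cont=53.4629 → 54.3377 [stop]  node(7,3) S=105.1640 payoff=26.8560 vs cont=25.9812 → 26.8560 [stop]  node(7,4) S=142.3679 payoff=0.0000 vs cont=4.9501 → 4.9501 [wait]  node(7,5) S=192.7334 payoff=0.0000 vs cont=0.0000 → 0.0000 [wait]  node(7,6) S=260.9167 payoff=0.0000 vs cont=0.0000 → 0.0000 [wait]  node(7,7) S=353.2213 payoff=0.0000 vs cont=0.0000 → 0.0000 [wait]  ⇒ S*(7)=105.1640
t_6: node(6,0) S=49.3179 payoff=82.7021 vs cont=81.8272 → 82.7021 [stop]  node(6,1) S=66.7651 payoff=65.2549 vs cont=64.3800 → 65.2549 [stop]  node(6,2) S=90.3846 payoff=41.6354 vs cont=40.7605 → 41.6354 [stop]  node(6,3) S=122.3600 payoff=9.6600 vs cont=16.1426 → 16.1426 [wait]  node(6,4) S=165.6473 payoff=0.0000 vs cont=2.5366 → 2.5366 [wait]  node(6,5) S=224.2484 payoff=0.0000 vs cont=0.0000 → 0.0000 [wait]  node(6,6) S=303.5809 payoff=0.0000 vs cont=0.0000 → 0.0000 [wait]  ⇒ S*(6)=90.3846
t_5: node(5,0) S=57.3822 payoff=74.6378 vs cont=73.7630 → 74.6378 [stop]  node(5,1) S=77.6823 payoff=54.3377 vs cont=53.4629 → 54.3377 [stop]  node(5,2) S=105.1640 payoff=26.8560 vs cont=29.0989 → 29.0989 [wait]  node(5,3) S=142.3679 payoff=0.0000 vs cont=9.4919 → 9.4919 [wait]  node(5,4) S=192.7334 payoff=0.0000 vs cont=1.2998 → 1.2998 [wait]  node(5,5) S=260.9167 payoff=0.0000 vs cont=0.0000 → 0.0000 [wait]  ⇒ S*(5)=77.6823
t_4: node(4,0) S=66.7651 payoff=65.2549 vs cont=64.3800 → 65.2549 [stop]  node(4,1) S=90.3846 payoff=41.6354 vs cont=41.8392 → 41.8392 [wait]  node(4,2) S=122.3600 payoff=9.6600 vs cont=19.4762 → 19.4762 [wait]  node(4,3) S=165.6473 payoff=0.0000 vs cont=5.4891 → 5.4891 [wait]  node(4,4) S=224.2484 payoff=0.0000 vs cont=0.6661 → 0.6661 [wait]  ⇒ S*(4)=66.7651
t_3: node(3,0) S=77.6823 payoff=54.3377 vs cont=53.5609 → 54.3377 [stop]  node(3,1) S=105.1640 payoff=26.8560 vs cont=30.8067 → 30.8067 [wait]  node(3,2) S=142.3679 payoff=0.0000 vs cont=12.6202 → 12.6202 [wait]  node(3,3) S=192.7334 payoff=0.0000 vs cont=3.1331 → 3.1331 [wait]  ⇒ S*(3)=77.6823
t_2: node(2,0) S=90.3846 payoff=41.6354 vs cont=42.6606 → 42.6606 [wait]  node(2,1) S=122.3600 payoff=9.6600 vs cont=21.8559 → 21.8559 [wait]  node(2,2) S=165.6473 payoff=0.0000 vs cont=7.9738 → 7.9738 [wait]  ⇒ S*(2)=-
t_1: node(1,0) S=105.1640 payoff=26.8560 vs cont=32.3720 → 32.3720 [wait]  node(1,1) S=142.3679 payoff=0.0000 vs cont=15.0346 → 15.0346 [wait]  ⇒ S*(1)=-
t_0: node(0,0) S=122.3600 payoff=9.6600 vs cont=23.8192 → 23.8192 [wait]  ⇒ S*(0)=-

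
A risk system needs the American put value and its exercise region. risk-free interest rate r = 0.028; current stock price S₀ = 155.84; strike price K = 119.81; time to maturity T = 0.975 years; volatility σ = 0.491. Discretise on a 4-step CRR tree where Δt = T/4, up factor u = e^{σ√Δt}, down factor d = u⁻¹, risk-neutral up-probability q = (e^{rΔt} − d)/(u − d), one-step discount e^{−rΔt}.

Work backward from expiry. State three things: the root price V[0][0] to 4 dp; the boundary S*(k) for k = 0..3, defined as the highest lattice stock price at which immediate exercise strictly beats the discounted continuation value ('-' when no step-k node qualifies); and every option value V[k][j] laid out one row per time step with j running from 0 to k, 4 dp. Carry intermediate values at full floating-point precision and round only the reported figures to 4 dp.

params: Δt=0.24375 u=1.27432 d=0.78473 q=0.45368 e^(-rΔt)=0.99320
t_4 payoffs: 60.7129 23.8428 0.0000 0.0000 0.0000
t_3: node(3,0) S=75.3086 payoff=44.5014 vs cont=43.6865 → 44.5014 [stop]  node(3,1) S=122.2928 payoff=0.0000 vs cont=12.9372 → 12.9372 [wait]  node(3,2) S=198.5899 payoff=0.0000 vs cont=0.0000 → 0.0000 [wait]  node(3,3) S=322.4878 payoff=0.0000 vs cont=0.0000 → 0.0000 [wait]  ⇒ S*(3)=75.3086
t_2: node(2,0) S=95.9672 payoff=23.8428 vs cont=29.9761 → 29.9761 [wait]  node(2,1) S=155.8400 payoff=0.0000 vs cont=7.0198 → 7.0198 [wait]  node(2,2) S=253.0668 payoff=0.0000 vs cont=0.0000 → 0.0000 [wait]  ⇒ S*(2)=-
t_1: node(1,0) S=122.2928 payoff=0.0000 vs cont=19.4282 → 19.4282 [wait]  node(1,1) S=198.5899 payoff=0.0000 vs cont=3.8090 → 3.8090 [wait]  ⇒ S*(1)=-
t_0: node(0,0) S=155.8400 payoff=0.0000 vs cont=12.2581 → 12.2581 [wait]  ⇒ S*(0)=-

price = 12.2581
boundary = - - - 75.3086
tree:
12.2581
19.4282 3.8090
29.9761 7.0198 0.0000
44.5014 12.9372 0.0000 0.0000
60.7129 23.8428 0.0000 0.0000 0.0000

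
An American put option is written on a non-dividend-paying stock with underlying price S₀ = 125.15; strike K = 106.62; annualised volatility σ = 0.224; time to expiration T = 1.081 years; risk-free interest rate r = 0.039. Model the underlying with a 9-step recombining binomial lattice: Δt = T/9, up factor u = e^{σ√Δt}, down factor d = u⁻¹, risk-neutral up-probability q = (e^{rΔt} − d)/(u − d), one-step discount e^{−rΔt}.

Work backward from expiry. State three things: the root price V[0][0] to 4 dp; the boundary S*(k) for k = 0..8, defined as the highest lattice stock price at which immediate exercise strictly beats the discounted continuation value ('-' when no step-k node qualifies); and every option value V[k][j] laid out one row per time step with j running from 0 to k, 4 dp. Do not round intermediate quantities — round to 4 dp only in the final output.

params: Δt=0.12011 u=1.08072 d=0.92531 q=0.51081 e^(-rΔt)=0.99533
t_9 payoffs: 44.3906 33.9382 21.7302 7.4716 0.0000 0.0000 0.0000 0.0000 0.0000 0.0000
t_8: node(8,0) S=67.2528 payoff=39.3672 vs cont=38.8689 → 39.3672 [stop]  node(8,1) S=78.5490 payoff=28.0710 vs cont=27.5728 → 28.0710 [stop]  node(8,2) S=91.7425 payoff=14.8775 vs cont=14.3792 → 14.8775 [stop]  node(8,3) S=107.1521 payoff=0.0000 vs cont=3.6379 → 3.6379 [wait]  node(8,4) S=125.1500 payoff=0.0000 vs cont=0.0000 → 0.0000 [wait]  node(8,5) S=146.1709 payoff=0.0000 vs cont=0.0000 → 0.0000 [wait]  node(8,6) S=170.7226 payoff=0.0000 vs cont=0.0000 → 0.0000 [wait]  node(8,7) S=199.3982 payoff=0.0000 vs cont=0.0000 → 0.0000 [wait]  node(8,8) S=232.8903 payoff=0.0000 vs cont=0.0000 → 0.0000 [wait]  ⇒ S*(8)=91.7425
t_7: node(7,0) S=72.6818 payoff=33.9382 vs cont=33.4400 → 33.9382 [stop]  node(7,1) S=84.8898 payoff=21.7302 vs cont=21.2319 → 21.7302 [stop]  node(7,2) S=99.1484 payoff=7.4716 vs cont=9.0935 → 9.0935 [wait]  node(7,3) S=115.8019 payoff=0.0000 vs cont=1.7713 → 1.7713 [wait]  node(7,4) S=135.2527 payoff=0.0000 vs cont=0.0000 → 0.0000 [wait]  node(7,5) S=157.9705 payoff=0.0000 vs cont=0.0000 → 0.0000 [wait]  node(7,6) S=184.5042 payoff=0.0000 vs cont=0.0000 → 0.0000 [wait]  node(7,7) S=215.4945 payoff=0.0000 vs cont=0.0000 → 0.0000 [wait]  ⇒ S*(7)=84.8898
t_6: node(6,0) S=78.5490 payoff=28.0710 vs cont=27.5728 → 28.0710 [stop]  node(6,1) S=91.7425 payoff=14.8775 vs cont=15.2038 → 15.2038 [wait]  node(6,2) S=107.1521 payoff=0.0000 vs cont=5.3282 → 5.3282 [wait]  node(6,3) S=125.1500 payoff=0.0000 vs cont=0.8625 → 0.8625 [wait]  node(6,4) S=146.1709 payoff=0.0000 vs cont=0.0000 → 0.0000 [wait]  node(6,5) S=170.7226 payoff=0.0000 vs cont=0.0000 → 0.0000 [wait]  node(6,6) S=199.3982 payoff=0.0000 vs cont=0.0000 → 0.0000 [wait]  ⇒ S*(6)=78.5490
t_5: node(5,0) S=84.8898 payoff=21.7302 vs cont=21.3978 → 21.7302 [stop]  node(5,1) S=99.1484 payoff=7.4716 vs cont=10.1118 → 10.1118 [wait]  node(5,2) S=115.8019 payoff=0.0000 vs cont=3.0328 → 3.0328 [wait]  node(5,3) S=135.2527 payoff=0.0000 vs cont=0.4199 → 0.4199 [wait]  node(5,4) S=157.9705 payoff=0.0000 vs cont=0.0000 → 0.0000 [wait]  node(5,5) S=184.5042 payoff=0.0000 vs cont=0.0000 → 0.0000 [wait]  ⇒ S*(5)=84.8898
t_4: node(4,0) S=91.7425 payoff=14.8775 vs cont=15.7215 → 15.7215 [wait]  node(4,1) S=107.1521 payoff=0.0000 vs cont=6.4654 → 6.4654 [wait]  node(4,2) S=125.1500 payoff=0.0000 vs cont=1.6902 → 1.6902 [wait]  node(4,3) S=146.1709 payoff=0.0000 vs cont=0.2045 → 0.2045 [wait]  node(4,4) S=170.7226 payoff=0.0000 vs cont=0.0000 → 0.0000 [wait]  ⇒ S*(4)=-
t_3: node(3,0) S=99.1484 payoff=7.4716 vs cont=10.9420 → 10.9420 [wait]  node(3,1) S=115.8019 payoff=0.0000 vs cont=4.0073 → 4.0073 [wait]  node(3,2) S=135.2527 payoff=0.0000 vs cont=0.9269 → 0.9269 [wait]  node(3,3) S=157.9705 payoff=0.0000 vs cont=0.0996 → 0.0996 [wait]  ⇒ S*(3)=-
t_2: node(2,0) S=107.1521 payoff=0.0000 vs cont=7.3651 → 7.3651 [wait]  node(2,1) S=125.1500 payoff=0.0000 vs cont=2.4224 → 2.4224 [wait]  node(2,2) S=146.1709 payoff=0.0000 vs cont=0.5019 → 0.5019 [wait]  ⇒ S*(2)=-
t_1: node(1,0) S=115.8019 payoff=0.0000 vs cont=4.8177 → 4.8177 [wait]  node(1,1) S=135.2527 payoff=0.0000 vs cont=1.4347 → 1.4347 [wait]  ⇒ S*(1)=-
t_0: node(0,0) S=125.1500 payoff=0.0000 vs cont=3.0752 → 3.0752 [wait]  ⇒ S*(0)=-

price = 3.0752
boundary = - - - - - 84.8898 78.5490 84.8898 91.7425
tree:
3.0752
4.8177 1.4347
7.3651 2.4224 0.5019
10.9420 4.0073 0.9269 0.0996
15.7215 6.4654 1.6902 0.2045 0.0000
21.7302 10.1118 3.0328 0.4199 0.0000 0.0000
28.0710 15.2038 5.3282 0.8625 0.0000 0.0000 0.0000
33.9382 21.7302 9.0935 1.7713 0.0000 0.0000 0.0000 0.0000
39.3672 28.0710 14.8775 3.6379 0.0000 0.0000 0.0000 0.0000 0.0000
44.3906 33.9382 21.7302 7.4716 0.0000 0.0000 0.0000 0.0000 0.0000 0.0000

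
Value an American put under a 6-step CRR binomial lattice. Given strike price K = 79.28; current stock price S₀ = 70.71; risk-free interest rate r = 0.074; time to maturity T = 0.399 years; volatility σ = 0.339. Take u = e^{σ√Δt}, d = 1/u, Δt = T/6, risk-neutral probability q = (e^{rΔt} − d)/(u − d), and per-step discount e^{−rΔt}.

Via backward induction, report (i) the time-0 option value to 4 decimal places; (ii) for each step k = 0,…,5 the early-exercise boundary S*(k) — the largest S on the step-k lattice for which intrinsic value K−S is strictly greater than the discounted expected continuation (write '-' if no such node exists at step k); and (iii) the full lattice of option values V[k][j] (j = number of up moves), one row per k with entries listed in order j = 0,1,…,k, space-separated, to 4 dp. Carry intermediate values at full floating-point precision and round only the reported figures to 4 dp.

Δt=0.06650, u=1.09135, d=0.91629, q=0.50634, disc=e^(-rΔt)=0.99509
k=6 terminal: V=max(K-S,0) → 37.4310 29.4355 19.9125 8.5700 0.0000 0.0000 0.0000
k=5: j=0 S=45.6721 intr=33.6079 cont=33.2187 V=33.6079[EX]; j=1 S=54.3980 intr=24.8820 cont=24.4928 V=24.8820[EX]; j=2 S=64.7910 intr=14.4890 cont=14.0998 V=14.4890[EX]; j=3 S=77.1697 intr=2.1103 cont=4.2099 V=4.2099[hold]; j=4 S=91.9134 intr=0.0000 cont=0.0000 V=0.0000[hold]; j=5 S=109.4740 intr=0.0000 cont=0.0000 V=0.0000[hold]  S*(5)=64.7910
k=4: j=0 S=49.8445 intr=29.4355 cont=29.0464 V=29.4355[EX]; j=1 S=59.3675 intr=19.9125 cont=19.5233 V=19.9125[EX]; j=2 S=70.7100 intr=8.5700 cont=9.2387 V=9.2387[hold]; j=3 S=84.2195 intr=0.0000 cont=2.0681 V=2.0681[hold]; j=4 S=100.3101 intr=0.0000 cont=0.0000 V=0.0000[hold]  S*(4)=59.3675
k=3: j=0 S=54.3980 intr=24.8820 cont=24.4928 V=24.8820[EX]; j=1 S=64.7910 intr=14.4890 cont=14.4367 V=14.4890[EX]; j=2 S=77.1697 intr=2.1103 cont=5.5804 V=5.5804[hold]; j=3 S=91.9134 intr=0.0000 cont=1.0159 V=1.0159[hold]  S*(3)=64.7910
k=2: j=0 S=59.3675 intr=19.9125 cont=19.5233 V=19.9125[EX]; j=1 S=70.7100 intr=8.5700 cont=9.9293 V=9.9293[hold]; j=2 S=84.2195 intr=0.0000 cont=3.2532 V=3.2532[hold]  S*(2)=59.3675
k=1: j=0 S=64.7910 intr=14.4890 cont=14.7847 V=14.7847[hold]; j=1 S=77.1697 intr=2.1103 cont=6.5168 V=6.5168[hold]  S*(1)=-
k=0: j=0 S=70.7100 intr=8.5700 cont=10.5463 V=10.5463[hold]  S*(0)=-

price = 10.5463
boundary = - - 59.3675 64.7910 59.3675 64.7910
tree:
10.5463
14.7847 6.5168
19.9125 9.9293 3.2532
24.8820 14.4890 5.5804 1.0159
29.4355 19.9125 9.2387 2.0681 0.0000
33.6079 24.8820 14.4890 4.2099 0.0000 0.0000
37.4310 29.4355 19.9125 8.5700 0.0000 0.0000 0.0000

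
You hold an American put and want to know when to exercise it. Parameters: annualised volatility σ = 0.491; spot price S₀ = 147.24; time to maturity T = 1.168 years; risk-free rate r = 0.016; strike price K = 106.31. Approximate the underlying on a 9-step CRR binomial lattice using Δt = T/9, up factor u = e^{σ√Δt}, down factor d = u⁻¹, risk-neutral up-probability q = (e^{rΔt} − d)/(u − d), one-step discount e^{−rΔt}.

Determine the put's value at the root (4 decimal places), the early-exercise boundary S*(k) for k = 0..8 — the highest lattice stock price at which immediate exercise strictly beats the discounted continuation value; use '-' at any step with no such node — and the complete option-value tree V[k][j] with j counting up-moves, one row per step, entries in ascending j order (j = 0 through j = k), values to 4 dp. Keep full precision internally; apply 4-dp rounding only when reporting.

price = 10.5571
boundary = - - - - - - 50.9465 60.8041 72.5691
tree:
10.5571
14.9847 5.4431
20.7632 8.3161 2.1185
27.9774 12.4470 3.5382 0.4732
36.4984 18.1702 5.8313 0.8809 0.0000
45.8844 25.7213 9.4494 1.6399 0.0000 0.0000
55.3635 35.0409 14.9730 3.0530 0.0000 0.0000 0.0000
63.6230 45.5059 22.9995 5.6838 0.0000 0.0000 0.0000 0.0000
70.5434 55.3635 33.7409 10.5815 0.0000 0.0000 0.0000 0.0000 0.0000
76.3419 63.6230 45.5059 19.6996 0.0000 0.0000 0.0000 0.0000 0.0000 0.0000

params: Δt=0.12978 u=1.19349 d=0.83788 q=0.46174 e^(-rΔt)=0.99793
t_9 payoffs: 76.3419 63.6230 45.5059 19.6996 0.0000 0.0000 0.0000 0.0000 0.0000 0.0000
t_8: node(8,0) S=35.7666 payoff=70.5434 vs cont=70.3229 → 70.5434 [stop]  node(8,1) S=50.9465 payoff=55.3635 vs cont=55.1429 → 55.3635 [stop]  node(8,2) S=72.5691 payoff=33.7409 vs cont=33.5204 → 33.7409 [stop]  node(8,3) S=103.3686 payoff=2.9414 vs cont=10.5815 → 10.5815 [wait]  node(8,4) S=147.2400 payoff=0.0000 vs cont=0.0000 → 0.0000 [wait]  node(8,5) S=209.7311 payoff=0.0000 vs cont=0.0000 → 0.0000 [wait]  node(8,6) S=298.7445 payoff=0.0000 vs cont=0.0000 → 0.0000 [wait]  node(8,7) S=425.5366 payoff=0.0000 vs cont=0.0000 → 0.0000 [wait]  node(8,8) S=606.1415 payoff=0.0000 vs cont=0.0000 → 0.0000 [wait]  ⇒ S*(8)=72.5691
t_7: node(7,0) S=42.6870 payoff=63.6230 vs cont=63.4024 → 63.6230 [stop]  node(7,1) S=60.8041 payoff=45.5059 vs cont=45.2853 → 45.5059 [stop]  node(7,2) S=86.6104 payoff=19.6996 vs cont=22.9995 → 22.9995 [wait]  node(7,3) S=123.3694 payoff=0.0000 vs cont=5.6838 → 5.6838 [wait]  node(7,4) S=175.7294 payoff=0.0000 vs cont=0.0000 → 0.0000 [wait]  node(7,5) S=250.3118 payoff=0.0000 vs cont=0.0000 → 0.0000 [wait]  node(7,6) S=356.5484 payoff=0.0000 vs cont=0.0000 → 0.0000 [wait]  node(7,7) S=507.8734 payoff=0.0000 vs cont=0.0000 → 0.0000 [wait]  ⇒ S*(7)=60.8041
t_6: node(6,0) S=50.9465 payoff=55.3635 vs cont=55.1429 → 55.3635 [stop]  node(6,1) S=72.5691 payoff=33.7409 vs cont=35.0409 → 35.0409 [wait]  node(6,2) S=103.3686 payoff=2.9414 vs cont=14.9730 → 14.9730 [wait]  node(6,3) S=147.2400 payoff=0.0000 vs cont=3.0530 → 3.0530 [wait]  node(6,4) S=209.7311 payoff=0.0000 vs cont=0.0000 → 0.0000 [wait]  node(6,5) S=298.7445 payoff=0.0000 vs cont=0.0000 → 0.0000 [wait]  node(6,6) S=425.5366 payoff=0.0000 vs cont=0.0000 → 0.0000 [wait]  ⇒ S*(6)=50.9465
t_5: node(5,0) S=60.8041 payoff=45.5059 vs cont=45.8844 → 45.8844 [wait]  node(5,1) S=86.6104 payoff=19.6996 vs cont=25.7213 → 25.7213 [wait]  node(5,2) S=123.3694 payoff=0.0000 vs cont=9.4494 → 9.4494 [wait]  node(5,3) S=175.7294 payoff=0.0000 vs cont=1.6399 → 1.6399 [wait]  node(5,4) S=250.3118 payoff=0.0000 vs cont=0.0000 → 0.0000 [wait]  node(5,5) S=356.5484 payoff=0.0000 vs cont=0.0000 → 0.0000 [wait]  ⇒ S*(5)=-
t_4: node(4,0) S=72.5691 payoff=33.7409 vs cont=36.4984 → 36.4984 [wait]  node(4,1) S=103.3686 payoff=2.9414 vs cont=18.1702 → 18.1702 [wait]  node(4,2) S=147.2400 payoff=0.0000 vs cont=5.8313 → 5.8313 [wait]  node(4,3) S=209.7311 payoff=0.0000 vs cont=0.8809 → 0.8809 [wait]  node(4,4) S=298.7445 payoff=0.0000 vs cont=0.0000 → 0.0000 [wait]  ⇒ S*(4)=-
t_3: node(3,0) S=86.6104 payoff=19.6996 vs cont=27.9774 → 27.9774 [wait]  node(3,1) S=123.3694 payoff=0.0000 vs cont=12.4470 → 12.4470 [wait]  node(3,2) S=175.7294 payoff=0.0000 vs cont=3.5382 → 3.5382 [wait]  node(3,3) S=250.3118 payoff=0.0000 vs cont=0.4732 → 0.4732 [wait]  ⇒ S*(3)=-
t_2: node(2,0) S=103.3686 payoff=2.9414 vs cont=20.7632 → 20.7632 [wait]  node(2,1) S=147.2400 payoff=0.0000 vs cont=8.3161 → 8.3161 [wait]  node(2,2) S=209.7311 payoff=0.0000 vs cont=2.1185 → 2.1185 [wait]  ⇒ S*(2)=-
t_1: node(1,0) S=123.3694 payoff=0.0000 vs cont=14.9847 → 14.9847 [wait]  node(1,1) S=175.7294 payoff=0.0000 vs cont=5.4431 → 5.4431 [wait]  ⇒ S*(1)=-
t_0: node(0,0) S=147.2400 payoff=0.0000 vs cont=10.5571 → 10.5571 [wait]  ⇒ S*(0)=-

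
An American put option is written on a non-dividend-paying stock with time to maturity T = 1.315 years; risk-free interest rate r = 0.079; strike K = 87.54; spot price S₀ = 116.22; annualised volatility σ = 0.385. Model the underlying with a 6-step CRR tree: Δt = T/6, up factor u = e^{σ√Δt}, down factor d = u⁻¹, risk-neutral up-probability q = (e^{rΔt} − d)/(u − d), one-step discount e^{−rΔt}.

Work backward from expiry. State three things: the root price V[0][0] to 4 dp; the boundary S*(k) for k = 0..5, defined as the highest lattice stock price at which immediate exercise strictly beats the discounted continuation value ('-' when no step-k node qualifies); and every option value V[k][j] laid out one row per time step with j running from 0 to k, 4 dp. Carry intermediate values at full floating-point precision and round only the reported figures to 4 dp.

price = 4.8980
boundary = - - - - 56.5164 67.6785
tree:
4.8980
8.1494 1.8585
13.2142 3.4329 0.3690
20.7184 6.2656 0.7558 0.0000
31.0236 11.2652 1.5481 0.0000 0.0000
40.3448 19.8615 3.1709 0.0000 0.0000 0.0000
48.1287 31.0236 6.4948 0.0000 0.0000 0.0000 0.0000

params: Δt=0.21917 u=1.19750 d=0.83507 q=0.50325 e^(-rΔt)=0.98283
t_6 payoffs: 48.1287 31.0236 6.4948 0.0000 0.0000 0.0000 0.0000
t_5: node(5,0) S=47.1952 payoff=40.3448 vs cont=38.8422 → 40.3448 [stop]  node(5,1) S=67.6785 payoff=19.8615 vs cont=18.3588 → 19.8615 [stop]  node(5,2) S=97.0519 payoff=0.0000 vs cont=3.1709 → 3.1709 [wait]  node(5,3) S=139.1738 payoff=0.0000 vs cont=0.0000 → 0.0000 [wait]  node(5,4) S=199.5772 payoff=0.0000 vs cont=0.0000 → 0.0000 [wait]  node(5,5) S=286.1964 payoff=0.0000 vs cont=0.0000 → 0.0000 [wait]  ⇒ S*(5)=67.6785
t_4: node(4,0) S=56.5164 payoff=31.0236 vs cont=29.5210 → 31.0236 [stop]  node(4,1) S=81.0452 payoff=6.4948 vs cont=11.2652 → 11.2652 [wait]  node(4,2) S=116.2200 payoff=0.0000 vs cont=1.5481 → 1.5481 [wait]  node(4,3) S=166.6611 payoff=0.0000 vs cont=0.0000 → 0.0000 [wait]  node(4,4) S=238.9943 payoff=0.0000 vs cont=0.0000 → 0.0000 [wait]  ⇒ S*(4)=56.5164
t_3: node(3,0) S=67.6785 payoff=19.8615 vs cont=20.7184 → 20.7184 [wait]  node(3,1) S=97.0519 payoff=0.0000 vs cont=6.2656 → 6.2656 [wait]  node(3,2) S=139.1738 payoff=0.0000 vs cont=0.7558 → 0.7558 [wait]  node(3,3) S=199.5772 payoff=0.0000 vs cont=0.0000 → 0.0000 [wait]  ⇒ S*(3)=-
t_2: node(2,0) S=81.0452 payoff=6.4948 vs cont=13.2142 → 13.2142 [wait]  node(2,1) S=116.2200 payoff=0.0000 vs cont=3.4329 → 3.4329 [wait]  node(2,2) S=166.6611 payoff=0.0000 vs cont=0.3690 → 0.3690 [wait]  ⇒ S*(2)=-
t_1: node(1,0) S=97.0519 payoff=0.0000 vs cont=8.1494 → 8.1494 [wait]  node(1,1) S=139.1738 payoff=0.0000 vs cont=1.8585 → 1.8585 [wait]  ⇒ S*(1)=-
t_0: node(0,0) S=116.2200 payoff=0.0000 vs cont=4.8980 → 4.8980 [wait]  ⇒ S*(0)=-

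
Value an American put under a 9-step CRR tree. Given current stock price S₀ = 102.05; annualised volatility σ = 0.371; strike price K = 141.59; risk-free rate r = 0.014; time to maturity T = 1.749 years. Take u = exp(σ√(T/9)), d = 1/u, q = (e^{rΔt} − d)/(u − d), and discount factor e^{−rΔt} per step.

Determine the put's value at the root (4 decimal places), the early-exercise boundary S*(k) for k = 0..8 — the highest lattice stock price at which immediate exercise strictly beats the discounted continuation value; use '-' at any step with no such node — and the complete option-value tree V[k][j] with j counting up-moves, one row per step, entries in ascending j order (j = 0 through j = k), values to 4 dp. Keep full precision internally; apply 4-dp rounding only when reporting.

Δt=0.19433, u=1.17768, d=0.84912, q=0.46750, disc=e^(-rΔt)=0.99728
k=9 terminal: V=max(K-S,0) → 118.1716 109.1101 96.5425 79.1119 54.9368 21.4075 0.0000 0.0000 0.0000 0.0000
k=8: j=0 S=27.5795 intr=114.0105 cont=113.6258 V=114.0105[EX]; j=1 S=38.2510 intr=103.3390 cont=102.9543 V=103.3390[EX]; j=2 S=53.0517 intr=88.5383 cont=88.1536 V=88.5383[EX]; j=3 S=73.5794 intr=68.0106 cont=67.6259 V=68.0106[EX]; j=4 S=102.0500 intr=39.5400 cont=39.1553 V=39.5400[EX]; j=5 S=141.5369 intr=0.0531 cont=11.3686 V=11.3686[hold]; j=6 S=196.3028 intr=0.0000 cont=0.0000 V=0.0000[hold]; j=7 S=272.2596 intr=0.0000 cont=0.0000 V=0.0000[hold]; j=8 S=377.6070 intr=0.0000 cont=0.0000 V=0.0000[hold]  S*(8)=102.0500
k=7: j=0 S=32.4799 intr=109.1101 cont=108.7254 V=109.1101[EX]; j=1 S=45.0475 intr=96.5425 cont=96.1578 V=96.5425[EX]; j=2 S=62.4781 intr=79.1119 cont=78.7272 V=79.1119[EX]; j=3 S=86.6532 intr=54.9368 cont=54.5521 V=54.9368[EX]; j=4 S=120.1825 intr=21.4075 cont=26.2983 V=26.2983[hold]; j=5 S=166.6856 intr=0.0000 cont=6.0374 V=6.0374[hold]; j=6 S=231.1825 intr=0.0000 cont=0.0000 V=0.0000[hold]; j=7 S=320.6355 intr=0.0000 cont=0.0000 V=0.0000[hold]  S*(7)=86.6532
k=6: j=0 S=38.2510 intr=103.3390 cont=102.9543 V=103.3390[EX]; j=1 S=53.0517 intr=88.5383 cont=88.1536 V=88.5383[EX]; j=2 S=73.5794 intr=68.0106 cont=67.6259 V=68.0106[EX]; j=3 S=102.0500 intr=39.5400 cont=41.4356 V=41.4356[hold]; j=4 S=141.5369 intr=0.0531 cont=16.7807 V=16.7807[hold]; j=5 S=196.3028 intr=0.0000 cont=3.2062 V=3.2062[hold]; j=6 S=272.2596 intr=0.0000 cont=0.0000 V=0.0000[hold]  S*(6)=73.5794
k=5: j=0 S=45.0475 intr=96.5425 cont=96.1578 V=96.5425[EX]; j=1 S=62.4781 intr=79.1119 cont=78.7272 V=79.1119[EX]; j=2 S=86.6532 intr=54.9368 cont=55.4359 V=55.4359[hold]; j=3 S=120.1825 intr=21.4075 cont=29.8283 V=29.8283[hold]; j=4 S=166.6856 intr=0.0000 cont=10.4063 V=10.4063[hold]; j=5 S=231.1825 intr=0.0000 cont=1.7027 V=1.7027[hold]  S*(5)=62.4781
k=4: j=0 S=53.0517 intr=88.5383 cont=88.1536 V=88.5383[EX]; j=1 S=73.5794 intr=68.0106 cont=67.8586 V=68.0106[EX]; j=2 S=102.0500 intr=39.5400 cont=43.3463 V=43.3463[hold]; j=3 S=141.5369 intr=0.0531 cont=20.6922 V=20.6922[hold]; j=4 S=196.3028 intr=0.0000 cont=6.3202 V=6.3202[hold]  S*(4)=73.5794
k=3: j=0 S=62.4781 intr=79.1119 cont=78.7272 V=79.1119[EX]; j=1 S=86.6532 intr=54.9368 cont=56.3267 V=56.3267[hold]; j=2 S=120.1825 intr=21.4075 cont=32.6666 V=32.6666[hold]; j=3 S=166.6856 intr=0.0000 cont=13.9354 V=13.9354[hold]  S*(3)=62.4781
k=2: j=0 S=73.5794 intr=68.0106 cont=68.2739 V=68.2739[hold]; j=1 S=102.0500 intr=39.5400 cont=45.1427 V=45.1427[hold]; j=2 S=141.5369 intr=0.0531 cont=23.8449 V=23.8449[hold]  S*(2)=-
k=1: j=0 S=86.6532 intr=54.9368 cont=57.3041 V=57.3041[hold]; j=1 S=120.1825 intr=21.4075 cont=35.0905 V=35.0905[hold]  S*(1)=-
k=0: j=0 S=102.0500 intr=39.5400 cont=46.7918 V=46.7918[hold]  S*(0)=-

price = 46.7918
boundary = - - - 62.4781 73.5794 62.4781 73.5794 86.6532 102.0500
tree:
46.7918
57.3041 35.0905
68.2739 45.1427 23.8449
79.1119 56.3267 32.6666 13.9354
88.5383 68.0106 43.3463 20.6922 6.3202
96.5425 79.1119 55.4359 29.8283 10.4063 1.7027
103.3390 88.5383 68.0106 41.4356 16.7807 3.2062 0.0000
109.1101 96.5425 79.1119 54.9368 26.2983 6.0374 0.0000 0.0000
114.0105 103.3390 88.5383 68.0106 39.5400 11.3686 0.0000 0.0000 0.0000
118.1716 109.1101 96.5425 79.1119 54.9368 21.4075 0.0000 0.0000 0.0000 0.0000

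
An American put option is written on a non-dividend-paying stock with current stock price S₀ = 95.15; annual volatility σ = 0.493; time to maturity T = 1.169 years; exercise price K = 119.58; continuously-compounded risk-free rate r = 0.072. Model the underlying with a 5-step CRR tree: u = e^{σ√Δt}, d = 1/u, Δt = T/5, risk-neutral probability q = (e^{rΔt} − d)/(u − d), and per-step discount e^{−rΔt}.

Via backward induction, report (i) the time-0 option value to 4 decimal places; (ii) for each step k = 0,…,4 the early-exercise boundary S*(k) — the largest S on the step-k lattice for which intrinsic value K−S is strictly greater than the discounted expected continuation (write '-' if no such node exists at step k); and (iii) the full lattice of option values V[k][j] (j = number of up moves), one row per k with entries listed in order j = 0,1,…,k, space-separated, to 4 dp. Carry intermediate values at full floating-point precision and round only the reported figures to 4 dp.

params: Δt=0.23380 u=1.26919 d=0.78790 q=0.47596 e^(-rΔt)=0.98331
t_5 payoffs: 90.6882 73.0398 44.6110 0.0000 0.0000 0.0000
t_4: node(4,0) S=36.6692 payoff=82.9108 vs cont=80.9147 → 82.9108 [stop]  node(4,1) S=59.0684 payoff=60.5116 vs cont=58.5155 → 60.5116 [stop]  node(4,2) S=95.1500 payoff=24.4300 vs cont=22.9878 → 24.4300 [stop]  node(4,3) S=153.2720 payoff=0.0000 vs cont=0.0000 → 0.0000 [wait]  node(4,4) S=246.8975 payoff=0.0000 vs cont=0.0000 → 0.0000 [wait]  ⇒ S*(4)=95.1500
t_3: node(3,0) S=46.5402 payoff=73.0398 vs cont=71.0437 → 73.0398 [stop]  node(3,1) S=74.9690 payoff=44.6110 vs cont=42.6149 → 44.6110 [stop]  node(3,2) S=120.7635 payoff=0.0000 vs cont=12.5886 → 12.5886 [wait]  node(3,3) S=194.5314 payoff=0.0000 vs cont=0.0000 → 0.0000 [wait]  ⇒ S*(3)=74.9690
t_2: node(2,0) S=59.0684 payoff=60.5116 vs cont=58.5155 → 60.5116 [stop]  node(2,1) S=95.1500 payoff=24.4300 vs cont=28.8794 → 28.8794 [wait]  node(2,2) S=153.2720 payoff=0.0000 vs cont=6.4869 → 6.4869 [wait]  ⇒ S*(2)=59.0684
t_1: node(1,0) S=74.9690 payoff=44.6110 vs cont=44.6973 → 44.6973 [wait]  node(1,1) S=120.7635 payoff=0.0000 vs cont=17.9173 → 17.9173 [wait]  ⇒ S*(1)=-
t_0: node(0,0) S=95.1500 payoff=24.4300 vs cont=31.4178 → 31.4178 [wait]  ⇒ S*(0)=-

price = 31.4178
boundary = - - 59.0684 74.9690 95.1500
tree:
31.4178
44.6973 17.9173
60.5116 28.8794 6.4869
73.0398 44.6110 12.5886 0.0000
82.9108 60.5116 24.4300 0.0000 0.0000
90.6882 73.0398 44.6110 0.0000 0.0000 0.0000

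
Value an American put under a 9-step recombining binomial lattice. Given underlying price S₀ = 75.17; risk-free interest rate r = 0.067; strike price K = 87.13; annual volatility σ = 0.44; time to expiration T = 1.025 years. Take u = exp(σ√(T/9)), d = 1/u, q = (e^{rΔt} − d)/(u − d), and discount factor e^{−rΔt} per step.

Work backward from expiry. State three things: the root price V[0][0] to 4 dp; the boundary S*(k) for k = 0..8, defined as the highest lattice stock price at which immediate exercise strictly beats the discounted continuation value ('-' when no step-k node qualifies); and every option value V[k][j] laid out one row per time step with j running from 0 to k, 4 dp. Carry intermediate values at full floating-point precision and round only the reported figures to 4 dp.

params: Δt=0.11389 u=1.16008 d=0.86201 q=0.48864 e^(-rΔt)=0.99240
t_9 payoffs: 67.3760 60.5454 51.3529 38.9817 22.3327 0.0000 0.0000 0.0000 0.0000 0.0000
t_8: node(8,0) S=22.9162 payoff=64.2138 vs cont=63.5515 → 64.2138 [stop]  node(8,1) S=30.8402 payoff=56.2898 vs cont=55.6274 → 56.2898 [stop]  node(8,2) S=41.5043 payoff=45.6257 vs cont=44.9634 → 45.6257 [stop]  node(8,3) S=55.8559 payoff=31.2741 vs cont=30.6118 → 31.2741 [stop]  node(8,4) S=75.1700 payoff=11.9600 vs cont=11.3332 → 11.9600 [stop]  node(8,5) S=101.1626 payoff=0.0000 vs cont=0.0000 → 0.0000 [wait]  node(8,6) S=136.1432 payoff=0.0000 vs cont=0.0000 → 0.0000 [wait]  node(8,7) S=183.2194 payoff=0.0000 vs cont=0.0000 → 0.0000 [wait]  node(8,8) S=246.5739 payoff=0.0000 vs cont=0.0000 → 0.0000 [wait]  ⇒ S*(8)=75.1700
t_7: node(7,0) S=26.5846 payoff=60.5454 vs cont=59.8831 → 60.5454 [stop]  node(7,1) S=35.7771 payoff=51.3529 vs cont=50.6906 → 51.3529 [stop]  node(7,2) S=48.1483 payoff=38.9817 vs cont=38.3194 → 38.9817 [stop]  node(7,3) S=64.7973 payoff=22.3327 vs cont=21.6704 → 22.3327 [stop]  node(7,4) S=87.2032 payoff=0.0000 vs cont=6.0693 → 6.0693 [wait]  node(7,5) S=117.3567 payoff=0.0000 vs cont=0.0000 → 0.0000 [wait]  node(7,6) S=157.9369 payoff=0.0000 vs cont=0.0000 → 0.0000 [wait]  node(7,7) S=212.5491 payoff=0.0000 vs cont=0.0000 → 0.0000 [wait]  ⇒ S*(7)=64.7973
t_6: node(6,0) S=30.8402 payoff=56.2898 vs cont=55.6274 → 56.2898 [stop]  node(6,1) S=41.5043 payoff=45.6257 vs cont=44.9634 → 45.6257 [stop]  node(6,2) S=55.8559 payoff=31.2741 vs cont=30.6118 → 31.2741 [stop]  node(6,3) S=75.1700 payoff=11.9600 vs cont=14.2764 → 14.2764 [wait]  node(6,4) S=101.1626 payoff=0.0000 vs cont=3.0800 → 3.0800 [wait]  node(6,5) S=136.1432 payoff=0.0000 vs cont=0.0000 → 0.0000 [wait]  node(6,6) S=183.2194 payoff=0.0000 vs cont=0.0000 → 0.0000 [wait]  ⇒ S*(6)=55.8559
t_5: node(5,0) S=35.7771 payoff=51.3529 vs cont=50.6906 → 51.3529 [stop]  node(5,1) S=48.1483 payoff=38.9817 vs cont=38.3194 → 38.9817 [stop]  node(5,2) S=64.7973 payoff=22.3327 vs cont=22.7937 → 22.7937 [wait]  node(5,3) S=87.2032 payoff=0.0000 vs cont=8.7384 → 8.7384 [wait]  node(5,4) S=117.3567 payoff=0.0000 vs cont=1.5630 → 1.5630 [wait]  node(5,5) S=157.9369 payoff=0.0000 vs cont=0.0000 → 0.0000 [wait]  ⇒ S*(5)=48.1483
t_4: node(4,0) S=41.5043 payoff=45.6257 vs cont=44.9634 → 45.6257 [stop]  node(4,1) S=55.8559 payoff=31.2741 vs cont=30.8353 → 31.2741 [stop]  node(4,2) S=75.1700 payoff=11.9600 vs cont=15.8046 → 15.8046 [wait]  node(4,3) S=101.1626 payoff=0.0000 vs cont=5.1924 → 5.1924 [wait]  node(4,4) S=136.1432 payoff=0.0000 vs cont=0.7932 → 0.7932 [wait]  ⇒ S*(4)=55.8559
t_3: node(3,0) S=48.1483 payoff=38.9817 vs cont=38.3194 → 38.9817 [stop]  node(3,1) S=64.7973 payoff=22.3327 vs cont=23.5348 → 23.5348 [wait]  node(3,2) S=87.2032 payoff=0.0000 vs cont=10.5383 → 10.5383 [wait]  node(3,3) S=117.3567 payoff=0.0000 vs cont=3.0196 → 3.0196 [wait]  ⇒ S*(3)=48.1483
t_2: node(2,0) S=55.8559 payoff=31.2741 vs cont=31.1947 → 31.2741 [stop]  node(2,1) S=75.1700 payoff=11.9600 vs cont=17.0535 → 17.0535 [wait]  node(2,2) S=101.1626 payoff=0.0000 vs cont=6.8122 → 6.8122 [wait]  ⇒ S*(2)=55.8559
t_1: node(1,0) S=64.7973 payoff=22.3327 vs cont=24.1404 → 24.1404 [wait]  node(1,1) S=87.2032 payoff=0.0000 vs cont=11.9575 → 11.9575 [wait]  ⇒ S*(1)=-
t_0: node(0,0) S=75.1700 payoff=11.9600 vs cont=18.0491 → 18.0491 [wait]  ⇒ S*(0)=-

price = 18.0491
boundary = - - 55.8559 48.1483 55.8559 48.1483 55.8559 64.7973 75.1700
tree:
18.0491
24.1404 11.9575
31.2741 17.0535 6.8122
38.9817 23.5348 10.5383 3.0196
45.6257 31.2741 15.8046 5.1924 0.7932
51.3529 38.9817 22.7937 8.7384 1.5630 0.0000
56.2898 45.6257 31.2741 14.2764 3.0800 0.0000 0.0000
60.5454 51.3529 38.9817 22.3327 6.0693 0.0000 0.0000 0.0000
64.2138 56.2898 45.6257 31.2741 11.9600 0.0000 0.0000 0.0000 0.0000
67.3760 60.5454 51.3529 38.9817 22.3327 0.0000 0.0000 0.0000 0.0000 0.0000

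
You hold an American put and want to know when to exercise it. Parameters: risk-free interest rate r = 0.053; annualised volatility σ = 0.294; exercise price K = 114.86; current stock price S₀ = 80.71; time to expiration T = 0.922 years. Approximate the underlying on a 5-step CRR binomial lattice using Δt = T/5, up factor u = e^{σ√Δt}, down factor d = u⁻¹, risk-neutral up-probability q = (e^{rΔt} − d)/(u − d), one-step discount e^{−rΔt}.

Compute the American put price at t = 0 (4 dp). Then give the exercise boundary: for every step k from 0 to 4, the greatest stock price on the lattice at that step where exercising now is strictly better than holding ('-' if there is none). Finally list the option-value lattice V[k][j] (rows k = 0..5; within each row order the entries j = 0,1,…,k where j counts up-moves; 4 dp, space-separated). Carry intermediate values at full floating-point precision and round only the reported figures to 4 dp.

price = 34.1500
boundary = 80.7100 71.1374 80.7100 91.5707 80.7100
tree:
34.1500
43.7226 23.7706
52.1598 34.1500 14.1490
59.5963 43.7226 23.2893 5.5447
66.1509 52.1598 34.1500 11.3637 0.0000
71.9280 59.5963 43.7226 23.2893 0.0000 0.0000

Δt=0.18440  u=1.13456  d=0.88140  q=0.50727  discount=0.99027
step 5 (expiry): payoffs max(K−S,0) = 71.9280 59.5963 43.7226 23.2893 0.0000 0.0000
step 4: (k=4,j=0): S=48.7091, (K−S)⁺=66.1509, hold=65.0338 ⇒ V=66.1509 exercise | (k=4,j=1): S=62.7002, (K−S)⁺=52.1598, hold=51.0427 ⇒ V=52.1598 exercise | (k=4,j=2): S=80.7100, (K−S)⁺=34.1500, hold=33.0329 ⇒ V=34.1500 exercise | (k=4,j=3): S=103.8929, (K−S)⁺=10.9671, hold=11.3637 ⇒ V=11.3637 continue | (k=4,j=4): S=133.7347, (K−S)⁺=0.0000, hold=0.0000 ⇒ V=0.0000 continue  boundary S*=80.7100
step 3: (k=3,j=0): S=55.2637, (K−S)⁺=59.5963, hold=58.4793 ⇒ V=59.5963 exercise | (k=3,j=1): S=71.1374, (K−S)⁺=43.7226, hold=42.6055 ⇒ V=43.7226 exercise | (k=3,j=2): S=91.5707, (K−S)⁺=23.2893, hold=22.3714 ⇒ V=23.2893 exercise | (k=3,j=3): S=117.8732, (K−S)⁺=0.0000, hold=5.5447 ⇒ V=5.5447 continue  boundary S*=91.5707
step 2: (k=2,j=0): S=62.7002, (K−S)⁺=52.1598, hold=51.0427 ⇒ V=52.1598 exercise | (k=2,j=1): S=80.7100, (K−S)⁺=34.1500, hold=33.0329 ⇒ V=34.1500 exercise | (k=2,j=2): S=103.8929, (K−S)⁺=10.9671, hold=14.1490 ⇒ V=14.1490 continue  boundary S*=80.7100
step 1: (k=1,j=0): S=71.1374, (K−S)⁺=43.7226, hold=42.6055 ⇒ V=43.7226 exercise | (k=1,j=1): S=91.5707, (K−S)⁺=23.2893, hold=23.7706 ⇒ V=23.7706 continue  boundary S*=71.1374
step 0: (k=0,j=0): S=80.7100, (K−S)⁺=34.1500, hold=33.2747 ⇒ V=34.1500 exercise  boundary S*=80.7100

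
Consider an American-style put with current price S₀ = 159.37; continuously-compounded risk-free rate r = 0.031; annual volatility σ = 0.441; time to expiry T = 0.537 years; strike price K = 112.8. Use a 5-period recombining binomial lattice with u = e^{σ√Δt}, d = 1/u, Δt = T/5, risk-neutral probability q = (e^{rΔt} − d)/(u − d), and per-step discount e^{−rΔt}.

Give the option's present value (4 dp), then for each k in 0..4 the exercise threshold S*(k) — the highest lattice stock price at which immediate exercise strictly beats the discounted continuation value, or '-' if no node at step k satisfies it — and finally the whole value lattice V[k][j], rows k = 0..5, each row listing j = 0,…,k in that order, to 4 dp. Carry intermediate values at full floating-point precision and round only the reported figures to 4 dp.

price = 3.0935
boundary = - - - - 89.4010
tree:
3.0935
5.2737 0.7097
8.8566 1.3574 0.0000
14.5867 2.5963 0.0000 0.0000
23.3990 4.9659 0.0000 0.0000 0.0000
35.4294 9.4981 0.0000 0.0000 0.0000 0.0000

Δt=0.10740  u=1.15549  d=0.86543  q=0.47543  discount=0.99668
step 5 (expiry): payoffs max(K−S,0) = 35.4294 9.4981 0.0000 0.0000 0.0000 0.0000
step 4: (k=4,j=0): S=89.4010, (K−S)⁺=23.3990, hold=23.0241 ⇒ V=23.3990 exercise | (k=4,j=1): S=119.3643, (K−S)⁺=0.0000, hold=4.9659 ⇒ V=4.9659 continue | (k=4,j=2): S=159.3700, (K−S)⁺=0.0000, hold=0.0000 ⇒ V=0.0000 continue | (k=4,j=3): S=212.7839, (K−S)⁺=0.0000, hold=0.0000 ⇒ V=0.0000 continue | (k=4,j=4): S=284.0998, (K−S)⁺=0.0000, hold=0.0000 ⇒ V=0.0000 continue  boundary S*=89.4010
step 3: (k=3,j=0): S=103.3019, (K−S)⁺=9.4981, hold=14.5867 ⇒ V=14.5867 continue | (k=3,j=1): S=137.9242, (K−S)⁺=0.0000, hold=2.5963 ⇒ V=2.5963 continue | (k=3,j=2): S=184.1504, (K−S)⁺=0.0000, hold=0.0000 ⇒ V=0.0000 continue | (k=3,j=3): S=245.8696, (K−S)⁺=0.0000, hold=0.0000 ⇒ V=0.0000 continue  boundary S*=-
step 2: (k=2,j=0): S=119.3643, (K−S)⁺=0.0000, hold=8.8566 ⇒ V=8.8566 continue | (k=2,j=1): S=159.3700, (K−S)⁺=0.0000, hold=1.3574 ⇒ V=1.3574 continue | (k=2,j=2): S=212.7839, (K−S)⁺=0.0000, hold=0.0000 ⇒ V=0.0000 continue  boundary S*=-
step 1: (k=1,j=0): S=137.9242, (K−S)⁺=0.0000, hold=5.2737 ⇒ V=5.2737 continue | (k=1,j=1): S=184.1504, (K−S)⁺=0.0000, hold=0.7097 ⇒ V=0.7097 continue  boundary S*=-
step 0: (k=0,j=0): S=159.3700, (K−S)⁺=0.0000, hold=3.0935 ⇒ V=3.0935 continue  boundary S*=-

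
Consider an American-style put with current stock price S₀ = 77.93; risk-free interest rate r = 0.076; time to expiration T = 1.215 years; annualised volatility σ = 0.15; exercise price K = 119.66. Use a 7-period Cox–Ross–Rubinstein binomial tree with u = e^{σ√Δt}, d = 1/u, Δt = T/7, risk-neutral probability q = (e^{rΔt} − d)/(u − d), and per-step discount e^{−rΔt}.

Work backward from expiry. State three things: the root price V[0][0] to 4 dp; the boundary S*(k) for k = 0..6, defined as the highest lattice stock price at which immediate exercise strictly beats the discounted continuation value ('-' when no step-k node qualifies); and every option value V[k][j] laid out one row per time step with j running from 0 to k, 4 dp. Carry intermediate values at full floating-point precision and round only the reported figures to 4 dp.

price = 41.7300
boundary = 77.9300 82.9555 88.3050 93.9995 100.0612 106.5139 113.3826
tree:
41.7300
46.4510 36.7045
50.8860 41.7300 31.3550
55.0524 46.4510 36.7045 25.6605
58.9663 50.8860 41.7300 31.3550 19.5988
62.6432 55.0524 46.4510 36.7045 25.6605 13.1461
66.0973 58.9663 50.8860 41.7300 31.3550 19.5988 6.2774
69.3421 62.6432 55.0524 46.4510 36.7045 25.6605 13.1461 0.0000

Δt=0.17357  u=1.06449  d=0.93942  q=0.59056  discount=0.98690
step 7 (expiry): payoffs max(K−S,0) = 69.3421 62.6432 55.0524 46.4510 36.7045 25.6605 13.1461 0.0000
step 6: (k=6,j=0): S=53.5627, (K−S)⁺=66.0973, hold=64.5291 ⇒ V=66.0973 exercise | (k=6,j=1): S=60.6937, (K−S)⁺=58.9663, hold=57.3982 ⇒ V=58.9663 exercise | (k=6,j=2): S=68.7740, (K−S)⁺=50.8860, hold=49.3179 ⇒ V=50.8860 exercise | (k=6,j=3): S=77.9300, (K−S)⁺=41.7300, hold=40.1619 ⇒ V=41.7300 exercise | (k=6,j=4): S=88.3050, (K−S)⁺=31.3550, hold=29.7869 ⇒ V=31.3550 exercise | (k=6,j=5): S=100.0612, (K−S)⁺=19.5988, hold=18.0306 ⇒ V=19.5988 exercise | (k=6,j=6): S=113.3826, (K−S)⁺=6.2774, hold=5.3121 ⇒ V=6.2774 exercise  boundary S*=113.3826
step 5: (k=5,j=0): S=57.0168, (K−S)⁺=62.6432, hold=61.0750 ⇒ V=62.6432 exercise | (k=5,j=1): S=64.6076, (K−S)⁺=55.0524, hold=53.4843 ⇒ V=55.0524 exercise | (k=5,j=2): S=73.2090, (K−S)⁺=46.4510, hold=44.8829 ⇒ V=46.4510 exercise | (k=5,j=3): S=82.9555, (K−S)⁺=36.7045, hold=35.1364 ⇒ V=36.7045 exercise | (k=5,j=4): S=93.9995, (K−S)⁺=25.6605, hold=24.0924 ⇒ V=25.6605 exercise | (k=5,j=5): S=106.5139, (K−S)⁺=13.1461, hold=11.5780 ⇒ V=13.1461 exercise  boundary S*=106.5139
step 4: (k=4,j=0): S=60.6937, (K−S)⁺=58.9663, hold=57.3982 ⇒ V=58.9663 exercise | (k=4,j=1): S=68.7740, (K−S)⁺=50.8860, hold=49.3179 ⇒ V=50.8860 exercise | (k=4,j=2): S=77.9300, (K−S)⁺=41.7300, hold=40.1619 ⇒ V=41.7300 exercise | (k=4,j=3): S=88.3050, (K−S)⁺=31.3550, hold=29.7869 ⇒ V=31.3550 exercise | (k=4,j=4): S=100.0612, (K−S)⁺=19.5988, hold=18.0306 ⇒ V=19.5988 exercise  boundary S*=100.0612
step 3: (k=3,j=0): S=64.6076, (K−S)⁺=55.0524, hold=53.4843 ⇒ V=55.0524 exercise | (k=3,j=1): S=73.2090, (K−S)⁺=46.4510, hold=44.8829 ⇒ V=46.4510 exercise | (k=3,j=2): S=82.9555, (K−S)⁺=36.7045, hold=35.1364 ⇒ V=36.7045 exercise | (k=3,j=3): S=93.9995, (K−S)⁺=25.6605, hold=24.0924 ⇒ V=25.6605 exercise  boundary S*=93.9995
step 2: (k=2,j=0): S=68.7740, (K−S)⁺=50.8860, hold=49.3179 ⇒ V=50.8860 exercise | (k=2,j=1): S=77.9300, (K−S)⁺=41.7300, hold=40.1619 ⇒ V=41.7300 exercise | (k=2,j=2): S=88.3050, (K−S)⁺=31.3550, hold=29.7869 ⇒ V=31.3550 exercise  boundary S*=88.3050
step 1: (k=1,j=0): S=73.2090, (K−S)⁺=46.4510, hold=44.8829 ⇒ V=46.4510 exercise | (k=1,j=1): S=82.9555, (K−S)⁺=36.7045, hold=35.1364 ⇒ V=36.7045 exercise  boundary S*=82.9555
step 0: (k=0,j=0): S=77.9300, (K−S)⁺=41.7300, hold=40.1619 ⇒ V=41.7300 exercise  boundary S*=77.9300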